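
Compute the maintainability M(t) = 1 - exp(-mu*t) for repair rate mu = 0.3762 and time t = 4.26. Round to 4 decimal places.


mu = 0.3762, t = 4.26
mu * t = 0.3762 * 4.26 = 1.6026
exp(-1.6026) = 0.2014
M(t) = 1 - 0.2014
M(t) = 0.7986

0.7986


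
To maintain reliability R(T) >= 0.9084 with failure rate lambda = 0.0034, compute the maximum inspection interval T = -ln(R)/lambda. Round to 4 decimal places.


R_target = 0.9084
lambda = 0.0034
-ln(0.9084) = 0.0961
T = 0.0961 / 0.0034
T = 28.256

28.256


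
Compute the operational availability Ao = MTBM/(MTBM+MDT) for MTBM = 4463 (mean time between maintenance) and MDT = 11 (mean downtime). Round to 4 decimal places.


MTBM = 4463
MDT = 11
MTBM + MDT = 4474
Ao = 4463 / 4474
Ao = 0.9975

0.9975


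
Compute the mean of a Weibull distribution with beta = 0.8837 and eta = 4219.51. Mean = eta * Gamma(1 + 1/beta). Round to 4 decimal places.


beta = 0.8837, eta = 4219.51
1/beta = 1.1316
1 + 1/beta = 2.1316
Gamma(2.1316) = 1.063
Mean = 4219.51 * 1.063
Mean = 4485.2641

4485.2641


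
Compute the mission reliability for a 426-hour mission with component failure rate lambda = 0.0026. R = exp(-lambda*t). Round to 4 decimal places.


lambda = 0.0026
mission_time = 426
lambda * t = 0.0026 * 426 = 1.1076
R = exp(-1.1076)
R = 0.3304

0.3304


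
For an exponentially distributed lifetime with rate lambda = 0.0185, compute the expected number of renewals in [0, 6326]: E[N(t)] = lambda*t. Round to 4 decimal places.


lambda = 0.0185
t = 6326
E[N(t)] = lambda * t
E[N(t)] = 0.0185 * 6326
E[N(t)] = 117.031

117.031


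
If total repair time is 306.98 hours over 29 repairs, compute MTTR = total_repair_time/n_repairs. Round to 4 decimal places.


total_repair_time = 306.98
n_repairs = 29
MTTR = 306.98 / 29
MTTR = 10.5855

10.5855


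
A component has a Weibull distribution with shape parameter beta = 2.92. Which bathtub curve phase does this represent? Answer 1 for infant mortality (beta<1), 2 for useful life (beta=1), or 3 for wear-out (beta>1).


beta = 2.92
Compare beta to 1:
beta < 1 => infant mortality (phase 1)
beta = 1 => useful life (phase 2)
beta > 1 => wear-out (phase 3)
Since beta = 2.92, this is wear-out (increasing failure rate)
Phase = 3

3


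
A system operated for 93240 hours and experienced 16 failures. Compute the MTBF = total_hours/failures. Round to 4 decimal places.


total_hours = 93240
failures = 16
MTBF = 93240 / 16
MTBF = 5827.5

5827.5


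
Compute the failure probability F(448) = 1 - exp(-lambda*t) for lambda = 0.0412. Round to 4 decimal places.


lambda = 0.0412, t = 448
lambda * t = 18.4576
exp(-18.4576) = 0.0
F(t) = 1 - 0.0
F(t) = 1.0

1.0


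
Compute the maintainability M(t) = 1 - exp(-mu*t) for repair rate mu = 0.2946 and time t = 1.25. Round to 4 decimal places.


mu = 0.2946, t = 1.25
mu * t = 0.2946 * 1.25 = 0.3682
exp(-0.3682) = 0.6919
M(t) = 1 - 0.6919
M(t) = 0.3081

0.3081


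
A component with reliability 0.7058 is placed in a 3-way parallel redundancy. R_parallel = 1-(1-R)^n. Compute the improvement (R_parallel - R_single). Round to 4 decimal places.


R_single = 0.7058, n = 3
1 - R_single = 0.2942
(1 - R_single)^n = 0.2942^3 = 0.0255
R_parallel = 1 - 0.0255 = 0.9745
Improvement = 0.9745 - 0.7058
Improvement = 0.2687

0.2687


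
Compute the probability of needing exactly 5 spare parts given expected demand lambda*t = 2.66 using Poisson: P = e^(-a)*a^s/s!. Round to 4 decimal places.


a = 2.66, s = 5
e^(-a) = e^(-2.66) = 0.0699
a^s = 2.66^5 = 133.1705
s! = 120
P = 0.0699 * 133.1705 / 120
P = 0.0776

0.0776


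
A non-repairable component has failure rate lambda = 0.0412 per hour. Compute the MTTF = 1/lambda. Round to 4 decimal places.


lambda = 0.0412
MTTF = 1 / 0.0412
MTTF = 24.2718

24.2718


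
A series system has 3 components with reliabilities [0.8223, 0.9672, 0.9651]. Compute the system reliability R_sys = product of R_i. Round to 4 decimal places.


Components: [0.8223, 0.9672, 0.9651]
After component 1 (R=0.8223): product = 0.8223
After component 2 (R=0.9672): product = 0.7953
After component 3 (R=0.9651): product = 0.7676
R_sys = 0.7676

0.7676


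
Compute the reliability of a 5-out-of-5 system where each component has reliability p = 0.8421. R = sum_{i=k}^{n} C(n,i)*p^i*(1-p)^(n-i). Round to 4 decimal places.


k = 5, n = 5, p = 0.8421
i=5: C(5,5)=1 * 0.8421^5 * 0.1579^0 = 0.4235
R = sum of terms = 0.4235

0.4235


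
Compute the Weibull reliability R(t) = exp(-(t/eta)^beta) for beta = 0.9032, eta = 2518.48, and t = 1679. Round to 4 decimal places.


beta = 0.9032, eta = 2518.48, t = 1679
t/eta = 1679 / 2518.48 = 0.6667
(t/eta)^beta = 0.6667^0.9032 = 0.6934
R(t) = exp(-0.6934)
R(t) = 0.4999

0.4999


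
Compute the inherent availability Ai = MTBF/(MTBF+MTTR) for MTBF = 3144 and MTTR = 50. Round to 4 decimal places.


MTBF = 3144
MTTR = 50
MTBF + MTTR = 3194
Ai = 3144 / 3194
Ai = 0.9843

0.9843


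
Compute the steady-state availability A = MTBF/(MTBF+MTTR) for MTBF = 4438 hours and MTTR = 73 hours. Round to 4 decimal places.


MTBF = 4438
MTTR = 73
MTBF + MTTR = 4511
A = 4438 / 4511
A = 0.9838

0.9838


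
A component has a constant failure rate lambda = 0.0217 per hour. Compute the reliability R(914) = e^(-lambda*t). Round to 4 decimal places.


lambda = 0.0217
t = 914
lambda * t = 19.8338
R(t) = e^(-19.8338)
R(t) = 0.0

0.0


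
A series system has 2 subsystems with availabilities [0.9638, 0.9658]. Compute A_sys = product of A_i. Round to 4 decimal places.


Subsystems: [0.9638, 0.9658]
After subsystem 1 (A=0.9638): product = 0.9638
After subsystem 2 (A=0.9658): product = 0.9308
A_sys = 0.9308

0.9308


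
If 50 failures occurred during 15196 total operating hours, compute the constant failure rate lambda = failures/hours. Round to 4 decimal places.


failures = 50
total_hours = 15196
lambda = 50 / 15196
lambda = 0.0033

0.0033


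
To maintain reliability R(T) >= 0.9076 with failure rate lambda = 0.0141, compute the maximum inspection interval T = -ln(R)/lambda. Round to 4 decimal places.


R_target = 0.9076
lambda = 0.0141
-ln(0.9076) = 0.097
T = 0.097 / 0.0141
T = 6.876

6.876


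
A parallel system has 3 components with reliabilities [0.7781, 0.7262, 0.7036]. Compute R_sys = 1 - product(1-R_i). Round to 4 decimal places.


Components: [0.7781, 0.7262, 0.7036]
(1 - 0.7781) = 0.2219, running product = 0.2219
(1 - 0.7262) = 0.2738, running product = 0.0608
(1 - 0.7036) = 0.2964, running product = 0.018
Product of (1-R_i) = 0.018
R_sys = 1 - 0.018 = 0.982

0.982


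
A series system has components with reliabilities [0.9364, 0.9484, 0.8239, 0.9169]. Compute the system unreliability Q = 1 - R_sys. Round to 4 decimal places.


Components: [0.9364, 0.9484, 0.8239, 0.9169]
After component 1: product = 0.9364
After component 2: product = 0.8881
After component 3: product = 0.7317
After component 4: product = 0.6709
R_sys = 0.6709
Q = 1 - 0.6709 = 0.3291

0.3291


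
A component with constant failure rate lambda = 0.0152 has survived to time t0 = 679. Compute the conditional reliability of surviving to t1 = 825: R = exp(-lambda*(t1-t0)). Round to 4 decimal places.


lambda = 0.0152
t0 = 679, t1 = 825
t1 - t0 = 146
lambda * (t1-t0) = 0.0152 * 146 = 2.2192
R = exp(-2.2192)
R = 0.1087

0.1087


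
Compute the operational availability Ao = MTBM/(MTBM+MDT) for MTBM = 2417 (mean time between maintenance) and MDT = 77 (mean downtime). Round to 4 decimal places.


MTBM = 2417
MDT = 77
MTBM + MDT = 2494
Ao = 2417 / 2494
Ao = 0.9691

0.9691


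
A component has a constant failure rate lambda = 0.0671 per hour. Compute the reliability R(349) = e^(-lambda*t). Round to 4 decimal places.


lambda = 0.0671
t = 349
lambda * t = 23.4179
R(t) = e^(-23.4179)
R(t) = 0.0

0.0


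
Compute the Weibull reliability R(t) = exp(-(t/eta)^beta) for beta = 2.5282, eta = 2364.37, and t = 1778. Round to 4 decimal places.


beta = 2.5282, eta = 2364.37, t = 1778
t/eta = 1778 / 2364.37 = 0.752
(t/eta)^beta = 0.752^2.5282 = 0.4865
R(t) = exp(-0.4865)
R(t) = 0.6148

0.6148


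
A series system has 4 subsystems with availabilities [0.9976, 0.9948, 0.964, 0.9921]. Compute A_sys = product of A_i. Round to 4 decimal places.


Subsystems: [0.9976, 0.9948, 0.964, 0.9921]
After subsystem 1 (A=0.9976): product = 0.9976
After subsystem 2 (A=0.9948): product = 0.9924
After subsystem 3 (A=0.964): product = 0.9567
After subsystem 4 (A=0.9921): product = 0.9491
A_sys = 0.9491

0.9491


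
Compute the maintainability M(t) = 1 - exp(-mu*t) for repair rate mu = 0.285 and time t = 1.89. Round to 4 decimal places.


mu = 0.285, t = 1.89
mu * t = 0.285 * 1.89 = 0.5386
exp(-0.5386) = 0.5835
M(t) = 1 - 0.5835
M(t) = 0.4165

0.4165


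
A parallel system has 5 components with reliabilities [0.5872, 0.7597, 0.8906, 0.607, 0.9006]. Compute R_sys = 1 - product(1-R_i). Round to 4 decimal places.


Components: [0.5872, 0.7597, 0.8906, 0.607, 0.9006]
(1 - 0.5872) = 0.4128, running product = 0.4128
(1 - 0.7597) = 0.2403, running product = 0.0992
(1 - 0.8906) = 0.1094, running product = 0.0109
(1 - 0.607) = 0.393, running product = 0.0043
(1 - 0.9006) = 0.0994, running product = 0.0004
Product of (1-R_i) = 0.0004
R_sys = 1 - 0.0004 = 0.9996

0.9996


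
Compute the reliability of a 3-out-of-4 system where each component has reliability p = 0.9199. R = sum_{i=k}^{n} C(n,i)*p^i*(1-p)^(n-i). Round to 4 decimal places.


k = 3, n = 4, p = 0.9199
i=3: C(4,3)=4 * 0.9199^3 * 0.0801^1 = 0.2494
i=4: C(4,4)=1 * 0.9199^4 * 0.0801^0 = 0.7161
R = sum of terms = 0.9655

0.9655


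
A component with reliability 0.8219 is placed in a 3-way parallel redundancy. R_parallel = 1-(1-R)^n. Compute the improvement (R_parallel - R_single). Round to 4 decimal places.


R_single = 0.8219, n = 3
1 - R_single = 0.1781
(1 - R_single)^n = 0.1781^3 = 0.0056
R_parallel = 1 - 0.0056 = 0.9944
Improvement = 0.9944 - 0.8219
Improvement = 0.1725

0.1725


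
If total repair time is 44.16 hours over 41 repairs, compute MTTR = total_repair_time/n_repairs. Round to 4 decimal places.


total_repair_time = 44.16
n_repairs = 41
MTTR = 44.16 / 41
MTTR = 1.0771

1.0771


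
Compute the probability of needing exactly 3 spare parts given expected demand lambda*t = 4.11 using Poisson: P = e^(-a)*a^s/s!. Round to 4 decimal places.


a = 4.11, s = 3
e^(-a) = e^(-4.11) = 0.0164
a^s = 4.11^3 = 69.4265
s! = 6
P = 0.0164 * 69.4265 / 6
P = 0.1899

0.1899


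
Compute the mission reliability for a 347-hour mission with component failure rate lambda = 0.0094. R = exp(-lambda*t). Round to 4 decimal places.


lambda = 0.0094
mission_time = 347
lambda * t = 0.0094 * 347 = 3.2618
R = exp(-3.2618)
R = 0.0383

0.0383


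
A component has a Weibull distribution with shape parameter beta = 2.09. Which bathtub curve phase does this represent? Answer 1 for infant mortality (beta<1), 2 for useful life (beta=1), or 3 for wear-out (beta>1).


beta = 2.09
Compare beta to 1:
beta < 1 => infant mortality (phase 1)
beta = 1 => useful life (phase 2)
beta > 1 => wear-out (phase 3)
Since beta = 2.09, this is wear-out (increasing failure rate)
Phase = 3

3


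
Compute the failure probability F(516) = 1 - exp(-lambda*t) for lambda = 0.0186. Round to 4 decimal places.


lambda = 0.0186, t = 516
lambda * t = 9.5976
exp(-9.5976) = 0.0001
F(t) = 1 - 0.0001
F(t) = 0.9999

0.9999


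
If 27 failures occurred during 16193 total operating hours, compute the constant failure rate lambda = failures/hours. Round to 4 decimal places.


failures = 27
total_hours = 16193
lambda = 27 / 16193
lambda = 0.0017

0.0017


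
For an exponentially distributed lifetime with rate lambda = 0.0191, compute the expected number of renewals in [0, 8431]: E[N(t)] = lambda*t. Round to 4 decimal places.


lambda = 0.0191
t = 8431
E[N(t)] = lambda * t
E[N(t)] = 0.0191 * 8431
E[N(t)] = 161.0321

161.0321


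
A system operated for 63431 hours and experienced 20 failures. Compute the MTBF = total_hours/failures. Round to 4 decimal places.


total_hours = 63431
failures = 20
MTBF = 63431 / 20
MTBF = 3171.55

3171.55


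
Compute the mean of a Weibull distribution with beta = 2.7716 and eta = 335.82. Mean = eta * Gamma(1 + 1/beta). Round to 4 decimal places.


beta = 2.7716, eta = 335.82
1/beta = 0.3608
1 + 1/beta = 1.3608
Gamma(1.3608) = 0.8901
Mean = 335.82 * 0.8901
Mean = 298.9171

298.9171


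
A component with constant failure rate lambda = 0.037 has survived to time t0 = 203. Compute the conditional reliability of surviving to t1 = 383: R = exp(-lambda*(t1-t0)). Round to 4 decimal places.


lambda = 0.037
t0 = 203, t1 = 383
t1 - t0 = 180
lambda * (t1-t0) = 0.037 * 180 = 6.66
R = exp(-6.66)
R = 0.0013

0.0013


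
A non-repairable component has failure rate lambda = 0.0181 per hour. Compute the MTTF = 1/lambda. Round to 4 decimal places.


lambda = 0.0181
MTTF = 1 / 0.0181
MTTF = 55.2486

55.2486


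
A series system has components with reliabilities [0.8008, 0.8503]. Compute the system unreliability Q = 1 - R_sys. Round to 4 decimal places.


Components: [0.8008, 0.8503]
After component 1: product = 0.8008
After component 2: product = 0.6809
R_sys = 0.6809
Q = 1 - 0.6809 = 0.3191

0.3191


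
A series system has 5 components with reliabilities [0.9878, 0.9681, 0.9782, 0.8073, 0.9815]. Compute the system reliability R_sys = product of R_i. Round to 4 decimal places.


Components: [0.9878, 0.9681, 0.9782, 0.8073, 0.9815]
After component 1 (R=0.9878): product = 0.9878
After component 2 (R=0.9681): product = 0.9563
After component 3 (R=0.9782): product = 0.9354
After component 4 (R=0.8073): product = 0.7552
After component 5 (R=0.9815): product = 0.7412
R_sys = 0.7412

0.7412


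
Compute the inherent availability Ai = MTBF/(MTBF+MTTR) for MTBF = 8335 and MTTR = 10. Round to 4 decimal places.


MTBF = 8335
MTTR = 10
MTBF + MTTR = 8345
Ai = 8335 / 8345
Ai = 0.9988

0.9988


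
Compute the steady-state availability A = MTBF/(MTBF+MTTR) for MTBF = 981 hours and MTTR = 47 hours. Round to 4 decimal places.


MTBF = 981
MTTR = 47
MTBF + MTTR = 1028
A = 981 / 1028
A = 0.9543

0.9543


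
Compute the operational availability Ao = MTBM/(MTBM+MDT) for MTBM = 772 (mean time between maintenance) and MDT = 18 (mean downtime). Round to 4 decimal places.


MTBM = 772
MDT = 18
MTBM + MDT = 790
Ao = 772 / 790
Ao = 0.9772

0.9772


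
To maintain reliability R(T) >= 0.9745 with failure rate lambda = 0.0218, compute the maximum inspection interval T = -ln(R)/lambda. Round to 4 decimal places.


R_target = 0.9745
lambda = 0.0218
-ln(0.9745) = 0.0258
T = 0.0258 / 0.0218
T = 1.1849

1.1849


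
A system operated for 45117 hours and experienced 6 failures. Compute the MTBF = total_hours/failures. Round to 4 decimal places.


total_hours = 45117
failures = 6
MTBF = 45117 / 6
MTBF = 7519.5

7519.5


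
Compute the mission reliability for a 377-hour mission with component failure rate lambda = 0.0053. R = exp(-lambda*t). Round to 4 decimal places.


lambda = 0.0053
mission_time = 377
lambda * t = 0.0053 * 377 = 1.9981
R = exp(-1.9981)
R = 0.1356

0.1356


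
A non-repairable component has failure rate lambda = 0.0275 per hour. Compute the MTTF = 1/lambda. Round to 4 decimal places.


lambda = 0.0275
MTTF = 1 / 0.0275
MTTF = 36.3636

36.3636


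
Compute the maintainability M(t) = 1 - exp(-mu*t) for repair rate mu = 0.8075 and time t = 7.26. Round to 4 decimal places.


mu = 0.8075, t = 7.26
mu * t = 0.8075 * 7.26 = 5.8624
exp(-5.8624) = 0.0028
M(t) = 1 - 0.0028
M(t) = 0.9972

0.9972


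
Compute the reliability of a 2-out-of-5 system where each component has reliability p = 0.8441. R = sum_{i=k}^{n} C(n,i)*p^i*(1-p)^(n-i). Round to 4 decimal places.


k = 2, n = 5, p = 0.8441
i=2: C(5,2)=10 * 0.8441^2 * 0.1559^3 = 0.027
i=3: C(5,3)=10 * 0.8441^3 * 0.1559^2 = 0.1462
i=4: C(5,4)=5 * 0.8441^4 * 0.1559^1 = 0.3957
i=5: C(5,5)=1 * 0.8441^5 * 0.1559^0 = 0.4285
R = sum of terms = 0.9974

0.9974


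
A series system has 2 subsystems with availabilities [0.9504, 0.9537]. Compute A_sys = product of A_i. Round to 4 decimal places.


Subsystems: [0.9504, 0.9537]
After subsystem 1 (A=0.9504): product = 0.9504
After subsystem 2 (A=0.9537): product = 0.9064
A_sys = 0.9064

0.9064


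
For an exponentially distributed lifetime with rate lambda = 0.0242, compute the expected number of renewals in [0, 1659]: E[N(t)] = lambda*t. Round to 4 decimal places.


lambda = 0.0242
t = 1659
E[N(t)] = lambda * t
E[N(t)] = 0.0242 * 1659
E[N(t)] = 40.1478

40.1478


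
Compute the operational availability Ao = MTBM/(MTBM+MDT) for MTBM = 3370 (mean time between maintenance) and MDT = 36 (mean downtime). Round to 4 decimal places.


MTBM = 3370
MDT = 36
MTBM + MDT = 3406
Ao = 3370 / 3406
Ao = 0.9894

0.9894


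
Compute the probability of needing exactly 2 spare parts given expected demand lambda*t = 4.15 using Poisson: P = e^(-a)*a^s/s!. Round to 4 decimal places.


a = 4.15, s = 2
e^(-a) = e^(-4.15) = 0.0158
a^s = 4.15^2 = 17.2225
s! = 2
P = 0.0158 * 17.2225 / 2
P = 0.1358

0.1358


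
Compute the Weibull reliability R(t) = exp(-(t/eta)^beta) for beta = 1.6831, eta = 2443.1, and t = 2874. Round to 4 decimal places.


beta = 1.6831, eta = 2443.1, t = 2874
t/eta = 2874 / 2443.1 = 1.1764
(t/eta)^beta = 1.1764^1.6831 = 1.3144
R(t) = exp(-1.3144)
R(t) = 0.2686

0.2686


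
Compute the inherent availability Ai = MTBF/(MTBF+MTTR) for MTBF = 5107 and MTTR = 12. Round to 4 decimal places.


MTBF = 5107
MTTR = 12
MTBF + MTTR = 5119
Ai = 5107 / 5119
Ai = 0.9977

0.9977


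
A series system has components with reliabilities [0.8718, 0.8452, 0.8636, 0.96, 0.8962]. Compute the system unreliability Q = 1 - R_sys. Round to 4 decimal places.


Components: [0.8718, 0.8452, 0.8636, 0.96, 0.8962]
After component 1: product = 0.8718
After component 2: product = 0.7368
After component 3: product = 0.6363
After component 4: product = 0.6109
After component 5: product = 0.5475
R_sys = 0.5475
Q = 1 - 0.5475 = 0.4525

0.4525


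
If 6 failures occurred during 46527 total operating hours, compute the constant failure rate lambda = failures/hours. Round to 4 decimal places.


failures = 6
total_hours = 46527
lambda = 6 / 46527
lambda = 0.0001

0.0001


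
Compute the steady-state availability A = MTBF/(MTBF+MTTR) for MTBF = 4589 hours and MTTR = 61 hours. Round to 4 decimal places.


MTBF = 4589
MTTR = 61
MTBF + MTTR = 4650
A = 4589 / 4650
A = 0.9869

0.9869


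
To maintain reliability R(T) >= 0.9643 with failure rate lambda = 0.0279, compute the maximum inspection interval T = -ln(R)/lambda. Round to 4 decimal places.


R_target = 0.9643
lambda = 0.0279
-ln(0.9643) = 0.0364
T = 0.0364 / 0.0279
T = 1.303

1.303


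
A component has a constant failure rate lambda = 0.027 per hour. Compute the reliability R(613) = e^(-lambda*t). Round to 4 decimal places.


lambda = 0.027
t = 613
lambda * t = 16.551
R(t) = e^(-16.551)
R(t) = 0.0

0.0


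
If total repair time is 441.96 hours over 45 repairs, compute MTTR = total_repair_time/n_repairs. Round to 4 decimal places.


total_repair_time = 441.96
n_repairs = 45
MTTR = 441.96 / 45
MTTR = 9.8213

9.8213


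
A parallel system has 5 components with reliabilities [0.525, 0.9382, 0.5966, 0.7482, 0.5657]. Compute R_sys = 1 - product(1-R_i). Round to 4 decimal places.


Components: [0.525, 0.9382, 0.5966, 0.7482, 0.5657]
(1 - 0.525) = 0.475, running product = 0.475
(1 - 0.9382) = 0.0618, running product = 0.0294
(1 - 0.5966) = 0.4034, running product = 0.0118
(1 - 0.7482) = 0.2518, running product = 0.003
(1 - 0.5657) = 0.4343, running product = 0.0013
Product of (1-R_i) = 0.0013
R_sys = 1 - 0.0013 = 0.9987

0.9987


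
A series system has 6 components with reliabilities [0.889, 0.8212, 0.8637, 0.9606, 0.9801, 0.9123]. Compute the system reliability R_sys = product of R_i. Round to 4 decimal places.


Components: [0.889, 0.8212, 0.8637, 0.9606, 0.9801, 0.9123]
After component 1 (R=0.889): product = 0.889
After component 2 (R=0.8212): product = 0.73
After component 3 (R=0.8637): product = 0.6305
After component 4 (R=0.9606): product = 0.6057
After component 5 (R=0.9801): product = 0.5936
After component 6 (R=0.9123): product = 0.5416
R_sys = 0.5416

0.5416


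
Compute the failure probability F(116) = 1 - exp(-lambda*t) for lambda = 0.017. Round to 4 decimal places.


lambda = 0.017, t = 116
lambda * t = 1.972
exp(-1.972) = 0.1392
F(t) = 1 - 0.1392
F(t) = 0.8608

0.8608


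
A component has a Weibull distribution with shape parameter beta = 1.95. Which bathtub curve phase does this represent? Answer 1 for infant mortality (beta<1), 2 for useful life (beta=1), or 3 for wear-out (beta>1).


beta = 1.95
Compare beta to 1:
beta < 1 => infant mortality (phase 1)
beta = 1 => useful life (phase 2)
beta > 1 => wear-out (phase 3)
Since beta = 1.95, this is wear-out (increasing failure rate)
Phase = 3

3


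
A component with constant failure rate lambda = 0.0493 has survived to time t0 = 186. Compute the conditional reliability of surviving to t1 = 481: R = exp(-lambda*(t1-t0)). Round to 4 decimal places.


lambda = 0.0493
t0 = 186, t1 = 481
t1 - t0 = 295
lambda * (t1-t0) = 0.0493 * 295 = 14.5435
R = exp(-14.5435)
R = 0.0

0.0


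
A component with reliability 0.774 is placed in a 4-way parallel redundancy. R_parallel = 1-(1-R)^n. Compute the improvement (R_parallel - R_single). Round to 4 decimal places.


R_single = 0.774, n = 4
1 - R_single = 0.226
(1 - R_single)^n = 0.226^4 = 0.0026
R_parallel = 1 - 0.0026 = 0.9974
Improvement = 0.9974 - 0.774
Improvement = 0.2234

0.2234


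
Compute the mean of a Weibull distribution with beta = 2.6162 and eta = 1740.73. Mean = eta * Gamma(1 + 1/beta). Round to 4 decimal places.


beta = 2.6162, eta = 1740.73
1/beta = 0.3822
1 + 1/beta = 1.3822
Gamma(1.3822) = 0.8884
Mean = 1740.73 * 0.8884
Mean = 1546.4237

1546.4237


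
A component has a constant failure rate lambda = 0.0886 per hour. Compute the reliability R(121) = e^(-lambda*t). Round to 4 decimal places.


lambda = 0.0886
t = 121
lambda * t = 10.7206
R(t) = e^(-10.7206)
R(t) = 0.0

0.0


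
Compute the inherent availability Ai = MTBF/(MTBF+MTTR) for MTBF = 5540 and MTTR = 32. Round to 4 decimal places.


MTBF = 5540
MTTR = 32
MTBF + MTTR = 5572
Ai = 5540 / 5572
Ai = 0.9943

0.9943


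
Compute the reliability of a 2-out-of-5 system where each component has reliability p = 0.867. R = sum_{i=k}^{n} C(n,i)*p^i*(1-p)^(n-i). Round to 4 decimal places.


k = 2, n = 5, p = 0.867
i=2: C(5,2)=10 * 0.867^2 * 0.133^3 = 0.0177
i=3: C(5,3)=10 * 0.867^3 * 0.133^2 = 0.1153
i=4: C(5,4)=5 * 0.867^4 * 0.133^1 = 0.3757
i=5: C(5,5)=1 * 0.867^5 * 0.133^0 = 0.4899
R = sum of terms = 0.9986

0.9986


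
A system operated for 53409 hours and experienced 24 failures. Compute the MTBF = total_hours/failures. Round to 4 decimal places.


total_hours = 53409
failures = 24
MTBF = 53409 / 24
MTBF = 2225.375

2225.375


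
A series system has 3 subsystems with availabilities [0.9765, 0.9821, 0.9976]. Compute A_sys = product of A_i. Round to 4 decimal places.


Subsystems: [0.9765, 0.9821, 0.9976]
After subsystem 1 (A=0.9765): product = 0.9765
After subsystem 2 (A=0.9821): product = 0.959
After subsystem 3 (A=0.9976): product = 0.9567
A_sys = 0.9567

0.9567


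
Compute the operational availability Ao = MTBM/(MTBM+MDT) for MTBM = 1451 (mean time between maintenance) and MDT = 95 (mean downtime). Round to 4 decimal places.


MTBM = 1451
MDT = 95
MTBM + MDT = 1546
Ao = 1451 / 1546
Ao = 0.9386

0.9386


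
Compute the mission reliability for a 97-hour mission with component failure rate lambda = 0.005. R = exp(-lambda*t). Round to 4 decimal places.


lambda = 0.005
mission_time = 97
lambda * t = 0.005 * 97 = 0.485
R = exp(-0.485)
R = 0.6157

0.6157


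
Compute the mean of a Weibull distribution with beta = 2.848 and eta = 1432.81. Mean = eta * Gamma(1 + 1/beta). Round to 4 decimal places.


beta = 2.848, eta = 1432.81
1/beta = 0.3511
1 + 1/beta = 1.3511
Gamma(1.3511) = 0.891
Mean = 1432.81 * 0.891
Mean = 1276.6881

1276.6881


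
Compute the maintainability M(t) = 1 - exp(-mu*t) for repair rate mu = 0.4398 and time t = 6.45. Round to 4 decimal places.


mu = 0.4398, t = 6.45
mu * t = 0.4398 * 6.45 = 2.8367
exp(-2.8367) = 0.0586
M(t) = 1 - 0.0586
M(t) = 0.9414

0.9414


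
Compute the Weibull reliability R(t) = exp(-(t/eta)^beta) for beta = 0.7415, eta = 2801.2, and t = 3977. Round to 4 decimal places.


beta = 0.7415, eta = 2801.2, t = 3977
t/eta = 3977 / 2801.2 = 1.4197
(t/eta)^beta = 1.4197^0.7415 = 1.2968
R(t) = exp(-1.2968)
R(t) = 0.2734

0.2734


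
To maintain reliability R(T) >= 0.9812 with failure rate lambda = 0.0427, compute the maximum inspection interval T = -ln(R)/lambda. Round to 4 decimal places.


R_target = 0.9812
lambda = 0.0427
-ln(0.9812) = 0.019
T = 0.019 / 0.0427
T = 0.4445

0.4445


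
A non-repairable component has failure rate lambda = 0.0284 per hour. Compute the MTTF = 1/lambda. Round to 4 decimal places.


lambda = 0.0284
MTTF = 1 / 0.0284
MTTF = 35.2113

35.2113


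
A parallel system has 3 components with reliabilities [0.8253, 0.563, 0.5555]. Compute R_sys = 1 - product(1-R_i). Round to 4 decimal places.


Components: [0.8253, 0.563, 0.5555]
(1 - 0.8253) = 0.1747, running product = 0.1747
(1 - 0.563) = 0.437, running product = 0.0763
(1 - 0.5555) = 0.4445, running product = 0.0339
Product of (1-R_i) = 0.0339
R_sys = 1 - 0.0339 = 0.9661

0.9661


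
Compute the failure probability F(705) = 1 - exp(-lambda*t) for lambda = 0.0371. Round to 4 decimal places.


lambda = 0.0371, t = 705
lambda * t = 26.1555
exp(-26.1555) = 0.0
F(t) = 1 - 0.0
F(t) = 1.0

1.0


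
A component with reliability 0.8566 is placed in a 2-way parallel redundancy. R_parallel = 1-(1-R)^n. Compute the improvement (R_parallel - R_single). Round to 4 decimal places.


R_single = 0.8566, n = 2
1 - R_single = 0.1434
(1 - R_single)^n = 0.1434^2 = 0.0206
R_parallel = 1 - 0.0206 = 0.9794
Improvement = 0.9794 - 0.8566
Improvement = 0.1228

0.1228


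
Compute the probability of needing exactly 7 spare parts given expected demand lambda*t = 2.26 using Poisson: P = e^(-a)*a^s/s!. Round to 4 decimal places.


a = 2.26, s = 7
e^(-a) = e^(-2.26) = 0.1044
a^s = 2.26^7 = 301.1335
s! = 5040
P = 0.1044 * 301.1335 / 5040
P = 0.0062

0.0062


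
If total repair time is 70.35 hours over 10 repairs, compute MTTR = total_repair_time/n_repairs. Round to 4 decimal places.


total_repair_time = 70.35
n_repairs = 10
MTTR = 70.35 / 10
MTTR = 7.035

7.035


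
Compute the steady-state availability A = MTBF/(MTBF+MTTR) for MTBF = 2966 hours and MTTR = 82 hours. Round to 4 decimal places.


MTBF = 2966
MTTR = 82
MTBF + MTTR = 3048
A = 2966 / 3048
A = 0.9731

0.9731


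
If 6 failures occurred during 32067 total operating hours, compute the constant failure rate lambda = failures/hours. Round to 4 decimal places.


failures = 6
total_hours = 32067
lambda = 6 / 32067
lambda = 0.0002

0.0002


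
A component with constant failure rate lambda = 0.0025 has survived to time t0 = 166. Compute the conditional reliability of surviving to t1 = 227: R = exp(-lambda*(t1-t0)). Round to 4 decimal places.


lambda = 0.0025
t0 = 166, t1 = 227
t1 - t0 = 61
lambda * (t1-t0) = 0.0025 * 61 = 0.1525
R = exp(-0.1525)
R = 0.8586

0.8586


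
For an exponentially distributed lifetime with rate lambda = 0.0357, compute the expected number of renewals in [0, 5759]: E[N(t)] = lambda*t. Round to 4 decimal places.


lambda = 0.0357
t = 5759
E[N(t)] = lambda * t
E[N(t)] = 0.0357 * 5759
E[N(t)] = 205.5963

205.5963


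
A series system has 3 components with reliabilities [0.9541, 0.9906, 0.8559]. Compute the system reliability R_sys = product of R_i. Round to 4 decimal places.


Components: [0.9541, 0.9906, 0.8559]
After component 1 (R=0.9541): product = 0.9541
After component 2 (R=0.9906): product = 0.9451
After component 3 (R=0.8559): product = 0.8089
R_sys = 0.8089

0.8089


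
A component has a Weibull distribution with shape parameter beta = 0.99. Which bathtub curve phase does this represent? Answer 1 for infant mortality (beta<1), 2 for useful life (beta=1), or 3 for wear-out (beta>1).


beta = 0.99
Compare beta to 1:
beta < 1 => infant mortality (phase 1)
beta = 1 => useful life (phase 2)
beta > 1 => wear-out (phase 3)
Since beta = 0.99, this is infant mortality (decreasing failure rate)
Phase = 1

1


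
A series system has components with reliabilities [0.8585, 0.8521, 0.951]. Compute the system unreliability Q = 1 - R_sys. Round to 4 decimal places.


Components: [0.8585, 0.8521, 0.951]
After component 1: product = 0.8585
After component 2: product = 0.7315
After component 3: product = 0.6957
R_sys = 0.6957
Q = 1 - 0.6957 = 0.3043

0.3043


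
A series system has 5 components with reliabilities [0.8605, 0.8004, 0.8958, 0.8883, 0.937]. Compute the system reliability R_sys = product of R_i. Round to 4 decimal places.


Components: [0.8605, 0.8004, 0.8958, 0.8883, 0.937]
After component 1 (R=0.8605): product = 0.8605
After component 2 (R=0.8004): product = 0.6887
After component 3 (R=0.8958): product = 0.617
After component 4 (R=0.8883): product = 0.5481
After component 5 (R=0.937): product = 0.5135
R_sys = 0.5135

0.5135


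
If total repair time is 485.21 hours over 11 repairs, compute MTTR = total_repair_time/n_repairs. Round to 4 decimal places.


total_repair_time = 485.21
n_repairs = 11
MTTR = 485.21 / 11
MTTR = 44.11

44.11


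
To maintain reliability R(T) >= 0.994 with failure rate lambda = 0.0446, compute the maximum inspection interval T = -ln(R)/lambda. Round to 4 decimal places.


R_target = 0.994
lambda = 0.0446
-ln(0.994) = 0.006
T = 0.006 / 0.0446
T = 0.1349

0.1349


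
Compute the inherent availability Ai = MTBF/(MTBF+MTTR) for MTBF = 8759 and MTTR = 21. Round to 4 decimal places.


MTBF = 8759
MTTR = 21
MTBF + MTTR = 8780
Ai = 8759 / 8780
Ai = 0.9976

0.9976


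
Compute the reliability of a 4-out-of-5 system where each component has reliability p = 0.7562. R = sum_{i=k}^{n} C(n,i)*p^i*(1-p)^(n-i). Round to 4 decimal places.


k = 4, n = 5, p = 0.7562
i=4: C(5,4)=5 * 0.7562^4 * 0.2438^1 = 0.3986
i=5: C(5,5)=1 * 0.7562^5 * 0.2438^0 = 0.2473
R = sum of terms = 0.6459

0.6459


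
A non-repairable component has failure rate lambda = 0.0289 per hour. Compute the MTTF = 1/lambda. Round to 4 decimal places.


lambda = 0.0289
MTTF = 1 / 0.0289
MTTF = 34.6021

34.6021


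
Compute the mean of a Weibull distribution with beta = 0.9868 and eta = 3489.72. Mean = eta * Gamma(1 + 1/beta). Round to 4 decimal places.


beta = 0.9868, eta = 3489.72
1/beta = 1.0134
1 + 1/beta = 2.0134
Gamma(2.0134) = 1.0057
Mean = 3489.72 * 1.0057
Mean = 3509.7136

3509.7136


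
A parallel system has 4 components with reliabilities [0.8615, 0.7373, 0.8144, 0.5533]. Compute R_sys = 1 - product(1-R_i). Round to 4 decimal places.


Components: [0.8615, 0.7373, 0.8144, 0.5533]
(1 - 0.8615) = 0.1385, running product = 0.1385
(1 - 0.7373) = 0.2627, running product = 0.0364
(1 - 0.8144) = 0.1856, running product = 0.0068
(1 - 0.5533) = 0.4467, running product = 0.003
Product of (1-R_i) = 0.003
R_sys = 1 - 0.003 = 0.997

0.997


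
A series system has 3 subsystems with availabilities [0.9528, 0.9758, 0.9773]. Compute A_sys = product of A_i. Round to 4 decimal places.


Subsystems: [0.9528, 0.9758, 0.9773]
After subsystem 1 (A=0.9528): product = 0.9528
After subsystem 2 (A=0.9758): product = 0.9297
After subsystem 3 (A=0.9773): product = 0.9086
A_sys = 0.9086

0.9086


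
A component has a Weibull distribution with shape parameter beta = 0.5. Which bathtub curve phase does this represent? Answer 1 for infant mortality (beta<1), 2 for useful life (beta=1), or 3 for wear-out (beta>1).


beta = 0.5
Compare beta to 1:
beta < 1 => infant mortality (phase 1)
beta = 1 => useful life (phase 2)
beta > 1 => wear-out (phase 3)
Since beta = 0.5, this is infant mortality (decreasing failure rate)
Phase = 1

1


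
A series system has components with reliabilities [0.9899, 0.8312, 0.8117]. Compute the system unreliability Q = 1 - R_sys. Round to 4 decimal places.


Components: [0.9899, 0.8312, 0.8117]
After component 1: product = 0.9899
After component 2: product = 0.8228
After component 3: product = 0.6679
R_sys = 0.6679
Q = 1 - 0.6679 = 0.3321

0.3321


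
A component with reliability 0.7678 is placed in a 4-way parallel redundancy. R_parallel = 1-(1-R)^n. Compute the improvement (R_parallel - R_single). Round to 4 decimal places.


R_single = 0.7678, n = 4
1 - R_single = 0.2322
(1 - R_single)^n = 0.2322^4 = 0.0029
R_parallel = 1 - 0.0029 = 0.9971
Improvement = 0.9971 - 0.7678
Improvement = 0.2293

0.2293


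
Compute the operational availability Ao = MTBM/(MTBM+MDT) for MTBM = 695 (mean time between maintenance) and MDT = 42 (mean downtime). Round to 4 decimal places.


MTBM = 695
MDT = 42
MTBM + MDT = 737
Ao = 695 / 737
Ao = 0.943

0.943


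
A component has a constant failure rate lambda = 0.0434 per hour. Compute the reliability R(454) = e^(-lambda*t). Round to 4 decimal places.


lambda = 0.0434
t = 454
lambda * t = 19.7036
R(t) = e^(-19.7036)
R(t) = 0.0

0.0


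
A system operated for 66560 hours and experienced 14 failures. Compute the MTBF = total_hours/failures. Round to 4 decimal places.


total_hours = 66560
failures = 14
MTBF = 66560 / 14
MTBF = 4754.2857

4754.2857


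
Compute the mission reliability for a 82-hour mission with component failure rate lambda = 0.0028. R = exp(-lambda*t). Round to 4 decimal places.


lambda = 0.0028
mission_time = 82
lambda * t = 0.0028 * 82 = 0.2296
R = exp(-0.2296)
R = 0.7949

0.7949


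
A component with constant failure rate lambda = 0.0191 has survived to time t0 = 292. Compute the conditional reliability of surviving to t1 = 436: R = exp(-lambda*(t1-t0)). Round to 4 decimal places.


lambda = 0.0191
t0 = 292, t1 = 436
t1 - t0 = 144
lambda * (t1-t0) = 0.0191 * 144 = 2.7504
R = exp(-2.7504)
R = 0.0639

0.0639


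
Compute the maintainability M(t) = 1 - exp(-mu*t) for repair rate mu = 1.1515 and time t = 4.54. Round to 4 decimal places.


mu = 1.1515, t = 4.54
mu * t = 1.1515 * 4.54 = 5.2278
exp(-5.2278) = 0.0054
M(t) = 1 - 0.0054
M(t) = 0.9946

0.9946


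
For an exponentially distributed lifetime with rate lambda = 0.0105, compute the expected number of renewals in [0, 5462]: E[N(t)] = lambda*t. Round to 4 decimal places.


lambda = 0.0105
t = 5462
E[N(t)] = lambda * t
E[N(t)] = 0.0105 * 5462
E[N(t)] = 57.351

57.351


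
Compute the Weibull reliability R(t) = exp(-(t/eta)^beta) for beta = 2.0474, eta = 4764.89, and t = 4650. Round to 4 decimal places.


beta = 2.0474, eta = 4764.89, t = 4650
t/eta = 4650 / 4764.89 = 0.9759
(t/eta)^beta = 0.9759^2.0474 = 0.9513
R(t) = exp(-0.9513)
R(t) = 0.3863

0.3863


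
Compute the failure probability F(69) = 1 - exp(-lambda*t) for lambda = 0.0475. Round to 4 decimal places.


lambda = 0.0475, t = 69
lambda * t = 3.2775
exp(-3.2775) = 0.0377
F(t) = 1 - 0.0377
F(t) = 0.9623

0.9623


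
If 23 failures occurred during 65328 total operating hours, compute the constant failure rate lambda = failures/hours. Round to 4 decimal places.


failures = 23
total_hours = 65328
lambda = 23 / 65328
lambda = 0.0004

0.0004


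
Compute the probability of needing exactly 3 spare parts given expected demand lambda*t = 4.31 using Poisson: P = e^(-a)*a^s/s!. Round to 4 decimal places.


a = 4.31, s = 3
e^(-a) = e^(-4.31) = 0.0134
a^s = 4.31^3 = 80.063
s! = 6
P = 0.0134 * 80.063 / 6
P = 0.1793

0.1793


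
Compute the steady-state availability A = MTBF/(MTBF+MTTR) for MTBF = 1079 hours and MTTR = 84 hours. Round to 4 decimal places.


MTBF = 1079
MTTR = 84
MTBF + MTTR = 1163
A = 1079 / 1163
A = 0.9278

0.9278


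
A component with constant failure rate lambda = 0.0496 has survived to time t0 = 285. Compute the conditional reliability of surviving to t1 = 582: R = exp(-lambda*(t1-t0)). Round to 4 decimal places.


lambda = 0.0496
t0 = 285, t1 = 582
t1 - t0 = 297
lambda * (t1-t0) = 0.0496 * 297 = 14.7312
R = exp(-14.7312)
R = 0.0

0.0


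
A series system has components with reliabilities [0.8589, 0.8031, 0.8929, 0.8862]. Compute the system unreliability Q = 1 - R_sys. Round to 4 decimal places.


Components: [0.8589, 0.8031, 0.8929, 0.8862]
After component 1: product = 0.8589
After component 2: product = 0.6898
After component 3: product = 0.6159
After component 4: product = 0.5458
R_sys = 0.5458
Q = 1 - 0.5458 = 0.4542

0.4542


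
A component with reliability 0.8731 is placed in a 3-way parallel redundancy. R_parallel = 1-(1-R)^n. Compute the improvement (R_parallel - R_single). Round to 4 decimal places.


R_single = 0.8731, n = 3
1 - R_single = 0.1269
(1 - R_single)^n = 0.1269^3 = 0.002
R_parallel = 1 - 0.002 = 0.998
Improvement = 0.998 - 0.8731
Improvement = 0.1249

0.1249


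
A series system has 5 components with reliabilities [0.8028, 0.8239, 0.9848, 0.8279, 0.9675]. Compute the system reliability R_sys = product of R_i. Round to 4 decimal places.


Components: [0.8028, 0.8239, 0.9848, 0.8279, 0.9675]
After component 1 (R=0.8028): product = 0.8028
After component 2 (R=0.8239): product = 0.6614
After component 3 (R=0.9848): product = 0.6514
After component 4 (R=0.8279): product = 0.5393
After component 5 (R=0.9675): product = 0.5217
R_sys = 0.5217

0.5217


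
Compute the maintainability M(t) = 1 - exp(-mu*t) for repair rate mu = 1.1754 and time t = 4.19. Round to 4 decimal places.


mu = 1.1754, t = 4.19
mu * t = 1.1754 * 4.19 = 4.9249
exp(-4.9249) = 0.0073
M(t) = 1 - 0.0073
M(t) = 0.9927

0.9927


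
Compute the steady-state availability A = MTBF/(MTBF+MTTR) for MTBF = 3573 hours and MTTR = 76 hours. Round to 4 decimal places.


MTBF = 3573
MTTR = 76
MTBF + MTTR = 3649
A = 3573 / 3649
A = 0.9792

0.9792


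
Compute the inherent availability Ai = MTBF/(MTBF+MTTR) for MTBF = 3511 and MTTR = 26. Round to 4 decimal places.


MTBF = 3511
MTTR = 26
MTBF + MTTR = 3537
Ai = 3511 / 3537
Ai = 0.9926

0.9926


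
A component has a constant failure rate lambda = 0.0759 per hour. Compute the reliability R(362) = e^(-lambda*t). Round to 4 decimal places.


lambda = 0.0759
t = 362
lambda * t = 27.4758
R(t) = e^(-27.4758)
R(t) = 0.0

0.0


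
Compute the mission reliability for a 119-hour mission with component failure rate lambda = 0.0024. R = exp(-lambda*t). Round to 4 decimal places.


lambda = 0.0024
mission_time = 119
lambda * t = 0.0024 * 119 = 0.2856
R = exp(-0.2856)
R = 0.7516

0.7516


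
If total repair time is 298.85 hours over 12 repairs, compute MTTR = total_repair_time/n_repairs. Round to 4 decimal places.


total_repair_time = 298.85
n_repairs = 12
MTTR = 298.85 / 12
MTTR = 24.9042

24.9042


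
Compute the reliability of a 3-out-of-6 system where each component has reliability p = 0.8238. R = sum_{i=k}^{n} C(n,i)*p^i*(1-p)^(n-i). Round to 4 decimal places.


k = 3, n = 6, p = 0.8238
i=3: C(6,3)=20 * 0.8238^3 * 0.1762^3 = 0.0612
i=4: C(6,4)=15 * 0.8238^4 * 0.1762^2 = 0.2145
i=5: C(6,5)=6 * 0.8238^5 * 0.1762^1 = 0.4011
i=6: C(6,6)=1 * 0.8238^6 * 0.1762^0 = 0.3126
R = sum of terms = 0.9893

0.9893


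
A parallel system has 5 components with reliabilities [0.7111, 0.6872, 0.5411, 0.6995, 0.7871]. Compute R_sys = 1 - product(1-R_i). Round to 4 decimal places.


Components: [0.7111, 0.6872, 0.5411, 0.6995, 0.7871]
(1 - 0.7111) = 0.2889, running product = 0.2889
(1 - 0.6872) = 0.3128, running product = 0.0904
(1 - 0.5411) = 0.4589, running product = 0.0415
(1 - 0.6995) = 0.3005, running product = 0.0125
(1 - 0.7871) = 0.2129, running product = 0.0027
Product of (1-R_i) = 0.0027
R_sys = 1 - 0.0027 = 0.9973

0.9973
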